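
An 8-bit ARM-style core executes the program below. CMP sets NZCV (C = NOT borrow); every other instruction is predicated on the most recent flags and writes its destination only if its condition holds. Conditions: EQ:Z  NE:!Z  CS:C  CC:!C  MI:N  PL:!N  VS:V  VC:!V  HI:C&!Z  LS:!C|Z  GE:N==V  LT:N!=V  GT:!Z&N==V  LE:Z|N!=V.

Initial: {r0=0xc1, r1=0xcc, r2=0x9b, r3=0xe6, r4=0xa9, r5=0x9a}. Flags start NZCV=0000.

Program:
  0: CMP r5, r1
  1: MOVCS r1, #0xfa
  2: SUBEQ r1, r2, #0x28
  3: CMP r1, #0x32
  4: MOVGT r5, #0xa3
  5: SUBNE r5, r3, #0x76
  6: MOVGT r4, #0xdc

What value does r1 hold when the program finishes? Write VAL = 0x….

VAL = 0xcc

0: ✓ CMP  NZCV=1000
1: · MOVCS
2: · SUBEQ
3: ✓ CMP  NZCV=1010
4: · MOVGT
5: ✓ SUBNE  r5←0x70
6: · MOVGT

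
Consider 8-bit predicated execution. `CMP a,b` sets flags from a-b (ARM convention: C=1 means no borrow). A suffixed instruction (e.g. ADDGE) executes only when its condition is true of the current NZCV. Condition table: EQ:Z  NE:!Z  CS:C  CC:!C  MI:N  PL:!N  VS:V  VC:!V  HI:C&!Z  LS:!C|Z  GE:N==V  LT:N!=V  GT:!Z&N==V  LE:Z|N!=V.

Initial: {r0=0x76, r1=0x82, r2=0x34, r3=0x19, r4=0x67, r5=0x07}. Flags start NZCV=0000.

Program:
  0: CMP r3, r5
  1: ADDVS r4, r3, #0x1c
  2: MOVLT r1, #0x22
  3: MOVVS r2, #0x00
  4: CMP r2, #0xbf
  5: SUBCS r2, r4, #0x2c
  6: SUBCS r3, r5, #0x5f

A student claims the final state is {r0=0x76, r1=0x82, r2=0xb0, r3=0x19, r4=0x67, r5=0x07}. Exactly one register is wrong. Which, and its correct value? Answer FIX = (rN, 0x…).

FIX = (r2, 0x34)

[0] flags=0010 → (cmp)
[1] flags=0010 VS?F → skip
[2] flags=0010 LT?F → skip
[3] flags=0010 VS?F → skip
[4] flags=0000 → (cmp)
[5] flags=0000 CS?F → skip
[6] flags=0000 CS?F → skip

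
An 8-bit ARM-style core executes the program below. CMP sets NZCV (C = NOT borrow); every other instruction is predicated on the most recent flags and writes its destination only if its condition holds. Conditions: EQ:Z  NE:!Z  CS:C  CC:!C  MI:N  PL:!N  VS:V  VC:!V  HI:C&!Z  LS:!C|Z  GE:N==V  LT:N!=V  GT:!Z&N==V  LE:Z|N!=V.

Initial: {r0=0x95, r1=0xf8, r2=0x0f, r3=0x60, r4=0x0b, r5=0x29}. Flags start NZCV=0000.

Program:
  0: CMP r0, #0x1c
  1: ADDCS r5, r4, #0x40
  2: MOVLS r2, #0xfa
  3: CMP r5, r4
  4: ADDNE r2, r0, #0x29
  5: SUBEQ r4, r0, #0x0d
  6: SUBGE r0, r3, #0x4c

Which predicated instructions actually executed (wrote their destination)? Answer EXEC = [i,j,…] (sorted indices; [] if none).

EXEC = [1,4,6]

0: ✓ CMP  NZCV=0011
1: ✓ ADDCS  r5←0x4b
2: · MOVLS
3: ✓ CMP  NZCV=0010
4: ✓ ADDNE  r2←0xbe
5: · SUBEQ
6: ✓ SUBGE  r0←0x14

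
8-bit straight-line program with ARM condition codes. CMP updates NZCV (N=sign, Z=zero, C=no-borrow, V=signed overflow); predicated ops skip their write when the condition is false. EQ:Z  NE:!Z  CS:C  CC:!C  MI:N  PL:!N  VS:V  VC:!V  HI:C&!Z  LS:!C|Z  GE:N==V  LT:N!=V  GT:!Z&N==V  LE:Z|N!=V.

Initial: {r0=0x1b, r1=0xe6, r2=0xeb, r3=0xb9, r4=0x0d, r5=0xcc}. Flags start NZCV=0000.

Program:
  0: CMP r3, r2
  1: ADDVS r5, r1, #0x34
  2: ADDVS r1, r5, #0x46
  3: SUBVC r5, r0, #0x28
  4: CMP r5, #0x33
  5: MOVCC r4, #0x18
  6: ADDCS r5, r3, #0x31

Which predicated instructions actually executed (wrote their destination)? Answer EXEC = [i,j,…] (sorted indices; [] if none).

EXEC = [3,6]

0: ✓ CMP  NZCV=1000
1: · ADDVS
2: · ADDVS
3: ✓ SUBVC  r5←0xf3
4: ✓ CMP  NZCV=1010
5: · MOVCC
6: ✓ ADDCS  r5←0xea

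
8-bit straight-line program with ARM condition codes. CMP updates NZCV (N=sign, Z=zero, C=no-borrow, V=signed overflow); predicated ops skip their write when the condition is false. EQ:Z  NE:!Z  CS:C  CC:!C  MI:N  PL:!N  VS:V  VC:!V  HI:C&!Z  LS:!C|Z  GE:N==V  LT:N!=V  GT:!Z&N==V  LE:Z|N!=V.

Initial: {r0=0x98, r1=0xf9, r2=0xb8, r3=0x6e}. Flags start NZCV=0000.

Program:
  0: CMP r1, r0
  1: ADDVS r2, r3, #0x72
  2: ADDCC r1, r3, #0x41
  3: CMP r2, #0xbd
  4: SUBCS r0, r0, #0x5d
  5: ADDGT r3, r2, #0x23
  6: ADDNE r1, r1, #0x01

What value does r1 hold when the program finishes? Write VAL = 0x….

[0] flags=0010 → (cmp)
[1] flags=0010 VS?F → skip
[2] flags=0010 CC?F → skip
[3] flags=1000 → (cmp)
[4] flags=1000 CS?F → skip
[5] flags=1000 GT?F → skip
[6] flags=1000 NE?T → r1=0xfa

VAL = 0xfa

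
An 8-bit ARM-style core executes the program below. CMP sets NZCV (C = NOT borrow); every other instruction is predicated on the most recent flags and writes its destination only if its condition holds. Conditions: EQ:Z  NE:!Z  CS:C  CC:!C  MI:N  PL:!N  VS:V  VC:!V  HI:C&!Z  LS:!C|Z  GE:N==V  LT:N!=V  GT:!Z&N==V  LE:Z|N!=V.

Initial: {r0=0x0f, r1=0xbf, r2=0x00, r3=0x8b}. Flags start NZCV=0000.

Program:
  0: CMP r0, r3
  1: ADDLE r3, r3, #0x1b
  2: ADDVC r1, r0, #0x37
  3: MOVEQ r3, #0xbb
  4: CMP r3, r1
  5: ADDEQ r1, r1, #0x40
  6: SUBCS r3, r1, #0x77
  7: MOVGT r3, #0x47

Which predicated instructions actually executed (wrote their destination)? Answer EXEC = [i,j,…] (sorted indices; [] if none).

[0] flags=1001 → (cmp)
[1] flags=1001 LE?F → skip
[2] flags=1001 VC?F → skip
[3] flags=1001 EQ?F → skip
[4] flags=1000 → (cmp)
[5] flags=1000 EQ?F → skip
[6] flags=1000 CS?F → skip
[7] flags=1000 GT?F → skip

EXEC = []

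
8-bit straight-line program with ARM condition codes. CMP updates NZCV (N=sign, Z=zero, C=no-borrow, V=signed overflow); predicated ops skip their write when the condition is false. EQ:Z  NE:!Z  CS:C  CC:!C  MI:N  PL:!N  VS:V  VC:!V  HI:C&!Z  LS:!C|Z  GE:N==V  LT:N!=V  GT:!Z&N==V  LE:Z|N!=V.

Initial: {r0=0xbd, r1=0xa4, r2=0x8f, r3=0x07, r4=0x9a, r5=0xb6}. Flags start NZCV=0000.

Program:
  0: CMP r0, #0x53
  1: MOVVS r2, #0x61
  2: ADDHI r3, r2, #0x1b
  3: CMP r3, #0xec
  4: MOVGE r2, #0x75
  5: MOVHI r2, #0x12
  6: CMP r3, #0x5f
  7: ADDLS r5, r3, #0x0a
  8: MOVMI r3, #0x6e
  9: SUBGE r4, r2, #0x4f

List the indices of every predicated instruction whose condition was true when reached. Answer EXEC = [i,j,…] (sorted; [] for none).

EXEC = [1,2,4,9]

0: ✓ CMP  NZCV=0011
1: ✓ MOVVS  r2←0x61
2: ✓ ADDHI  r3←0x7c
3: ✓ CMP  NZCV=1001
4: ✓ MOVGE  r2←0x75
5: · MOVHI
6: ✓ CMP  NZCV=0010
7: · ADDLS
8: · MOVMI
9: ✓ SUBGE  r4←0x26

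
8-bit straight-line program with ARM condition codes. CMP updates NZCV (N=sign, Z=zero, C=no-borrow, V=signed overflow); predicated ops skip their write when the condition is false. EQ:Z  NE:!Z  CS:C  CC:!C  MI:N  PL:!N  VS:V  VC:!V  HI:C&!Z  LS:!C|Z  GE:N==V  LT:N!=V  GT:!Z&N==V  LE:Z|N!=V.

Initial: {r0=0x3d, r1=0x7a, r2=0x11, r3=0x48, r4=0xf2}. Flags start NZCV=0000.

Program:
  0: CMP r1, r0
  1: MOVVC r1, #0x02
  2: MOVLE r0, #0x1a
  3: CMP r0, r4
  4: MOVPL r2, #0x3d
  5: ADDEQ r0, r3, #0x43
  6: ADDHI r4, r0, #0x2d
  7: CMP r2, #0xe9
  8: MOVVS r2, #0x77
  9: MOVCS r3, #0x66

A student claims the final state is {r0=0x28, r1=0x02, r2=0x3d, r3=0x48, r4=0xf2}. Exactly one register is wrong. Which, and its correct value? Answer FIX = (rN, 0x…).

0: ✓ CMP  NZCV=0010
1: ✓ MOVVC  r1←0x02
2: · MOVLE
3: ✓ CMP  NZCV=0000
4: ✓ MOVPL  r2←0x3d
5: · ADDEQ
6: · ADDHI
7: ✓ CMP  NZCV=0000
8: · MOVVS
9: · MOVCS

FIX = (r0, 0x3d)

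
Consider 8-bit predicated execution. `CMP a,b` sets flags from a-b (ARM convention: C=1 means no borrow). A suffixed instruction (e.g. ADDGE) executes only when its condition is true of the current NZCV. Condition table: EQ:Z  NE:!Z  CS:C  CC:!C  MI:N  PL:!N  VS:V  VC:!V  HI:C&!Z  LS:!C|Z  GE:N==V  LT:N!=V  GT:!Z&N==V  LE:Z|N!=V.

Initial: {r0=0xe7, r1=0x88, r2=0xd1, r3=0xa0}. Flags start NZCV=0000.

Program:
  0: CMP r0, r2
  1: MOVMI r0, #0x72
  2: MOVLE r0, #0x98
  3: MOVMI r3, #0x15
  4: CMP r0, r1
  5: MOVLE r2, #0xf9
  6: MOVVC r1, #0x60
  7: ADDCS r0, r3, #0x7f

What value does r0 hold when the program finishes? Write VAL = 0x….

[0] flags=0010 → (cmp)
[1] flags=0010 MI?F → skip
[2] flags=0010 LE?F → skip
[3] flags=0010 MI?F → skip
[4] flags=0010 → (cmp)
[5] flags=0010 LE?F → skip
[6] flags=0010 VC?T → r1=0x60
[7] flags=0010 CS?T → r0=0x1f

VAL = 0x1f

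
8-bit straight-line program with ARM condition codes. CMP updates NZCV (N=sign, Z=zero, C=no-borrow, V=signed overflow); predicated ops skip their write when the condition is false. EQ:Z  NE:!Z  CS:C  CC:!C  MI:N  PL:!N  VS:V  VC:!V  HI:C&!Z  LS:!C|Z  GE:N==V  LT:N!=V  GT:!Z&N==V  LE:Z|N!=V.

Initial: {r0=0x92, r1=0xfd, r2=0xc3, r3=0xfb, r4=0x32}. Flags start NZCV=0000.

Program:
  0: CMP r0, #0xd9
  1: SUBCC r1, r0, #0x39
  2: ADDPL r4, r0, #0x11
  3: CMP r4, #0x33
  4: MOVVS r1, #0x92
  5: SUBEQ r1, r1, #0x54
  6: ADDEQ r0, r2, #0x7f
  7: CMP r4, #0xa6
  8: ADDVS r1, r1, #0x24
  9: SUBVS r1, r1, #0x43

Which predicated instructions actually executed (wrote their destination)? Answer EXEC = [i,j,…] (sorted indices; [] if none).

EXEC = [1,8,9]

[0] flags=1000 → (cmp)
[1] flags=1000 CC?T → r1=0x59
[2] flags=1000 PL?F → skip
[3] flags=1000 → (cmp)
[4] flags=1000 VS?F → skip
[5] flags=1000 EQ?F → skip
[6] flags=1000 EQ?F → skip
[7] flags=1001 → (cmp)
[8] flags=1001 VS?T → r1=0x7d
[9] flags=1001 VS?T → r1=0x3a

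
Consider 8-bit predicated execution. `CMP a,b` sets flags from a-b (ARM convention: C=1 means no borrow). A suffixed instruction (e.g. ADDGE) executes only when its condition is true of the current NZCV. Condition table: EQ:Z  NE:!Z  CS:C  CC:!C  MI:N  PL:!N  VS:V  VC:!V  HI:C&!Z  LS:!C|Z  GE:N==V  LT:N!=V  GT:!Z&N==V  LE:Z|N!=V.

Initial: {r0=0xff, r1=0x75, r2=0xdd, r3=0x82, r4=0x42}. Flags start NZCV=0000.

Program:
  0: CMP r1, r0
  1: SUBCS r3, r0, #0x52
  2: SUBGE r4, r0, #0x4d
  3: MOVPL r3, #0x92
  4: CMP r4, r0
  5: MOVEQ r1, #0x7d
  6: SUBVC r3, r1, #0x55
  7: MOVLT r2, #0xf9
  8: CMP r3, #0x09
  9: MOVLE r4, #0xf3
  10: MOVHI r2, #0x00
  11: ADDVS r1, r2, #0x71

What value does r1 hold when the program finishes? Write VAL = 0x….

[0] flags=0000 → (cmp)
[1] flags=0000 CS?F → skip
[2] flags=0000 GE?T → r4=0xb2
[3] flags=0000 PL?T → r3=0x92
[4] flags=1000 → (cmp)
[5] flags=1000 EQ?F → skip
[6] flags=1000 VC?T → r3=0x20
[7] flags=1000 LT?T → r2=0xf9
[8] flags=0010 → (cmp)
[9] flags=0010 LE?F → skip
[10] flags=0010 HI?T → r2=0x00
[11] flags=0010 VS?F → skip

VAL = 0x75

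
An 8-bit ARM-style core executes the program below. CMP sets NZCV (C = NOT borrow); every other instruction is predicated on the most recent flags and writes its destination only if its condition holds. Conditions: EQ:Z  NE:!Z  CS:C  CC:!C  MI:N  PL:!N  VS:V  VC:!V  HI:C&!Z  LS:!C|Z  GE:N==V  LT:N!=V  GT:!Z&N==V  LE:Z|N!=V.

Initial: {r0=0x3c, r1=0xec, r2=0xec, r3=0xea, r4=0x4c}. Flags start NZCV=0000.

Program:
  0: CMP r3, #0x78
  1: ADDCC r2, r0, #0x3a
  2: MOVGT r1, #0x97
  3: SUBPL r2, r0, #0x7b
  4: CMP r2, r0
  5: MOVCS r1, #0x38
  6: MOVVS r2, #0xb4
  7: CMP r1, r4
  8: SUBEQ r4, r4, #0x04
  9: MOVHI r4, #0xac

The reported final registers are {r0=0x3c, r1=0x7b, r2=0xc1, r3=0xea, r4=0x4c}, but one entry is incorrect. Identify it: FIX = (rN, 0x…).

0: ✓ CMP  NZCV=0011
1: · ADDCC
2: · MOVGT
3: ✓ SUBPL  r2←0xc1
4: ✓ CMP  NZCV=1010
5: ✓ MOVCS  r1←0x38
6: · MOVVS
7: ✓ CMP  NZCV=1000
8: · SUBEQ
9: · MOVHI

FIX = (r1, 0x38)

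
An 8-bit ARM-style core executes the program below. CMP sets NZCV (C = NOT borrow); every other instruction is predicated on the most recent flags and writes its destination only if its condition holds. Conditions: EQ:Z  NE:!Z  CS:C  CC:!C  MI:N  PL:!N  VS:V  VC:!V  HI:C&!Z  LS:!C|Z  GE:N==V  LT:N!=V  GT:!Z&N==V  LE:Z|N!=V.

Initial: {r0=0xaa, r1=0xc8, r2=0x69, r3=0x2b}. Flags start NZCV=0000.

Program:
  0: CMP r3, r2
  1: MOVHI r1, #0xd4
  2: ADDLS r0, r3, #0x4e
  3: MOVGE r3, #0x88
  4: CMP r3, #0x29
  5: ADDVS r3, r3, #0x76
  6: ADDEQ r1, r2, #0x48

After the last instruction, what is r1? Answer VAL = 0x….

VAL = 0xc8

[0] flags=1000 → (cmp)
[1] flags=1000 HI?F → skip
[2] flags=1000 LS?T → r0=0x79
[3] flags=1000 GE?F → skip
[4] flags=0010 → (cmp)
[5] flags=0010 VS?F → skip
[6] flags=0010 EQ?F → skip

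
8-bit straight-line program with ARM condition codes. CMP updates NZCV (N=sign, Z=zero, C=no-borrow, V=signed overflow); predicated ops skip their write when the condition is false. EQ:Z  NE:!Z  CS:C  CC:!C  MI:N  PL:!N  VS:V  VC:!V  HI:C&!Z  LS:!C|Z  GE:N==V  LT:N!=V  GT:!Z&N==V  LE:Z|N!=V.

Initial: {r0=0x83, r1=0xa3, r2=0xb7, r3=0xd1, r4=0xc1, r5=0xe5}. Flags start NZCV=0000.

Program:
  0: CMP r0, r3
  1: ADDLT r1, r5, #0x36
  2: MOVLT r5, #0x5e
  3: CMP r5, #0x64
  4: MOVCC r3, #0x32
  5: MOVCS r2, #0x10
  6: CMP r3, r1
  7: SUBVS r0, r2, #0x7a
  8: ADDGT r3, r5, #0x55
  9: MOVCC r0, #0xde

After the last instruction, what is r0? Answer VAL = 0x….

0: ✓ CMP  NZCV=1000
1: ✓ ADDLT  r1←0x1b
2: ✓ MOVLT  r5←0x5e
3: ✓ CMP  NZCV=1000
4: ✓ MOVCC  r3←0x32
5: · MOVCS
6: ✓ CMP  NZCV=0010
7: · SUBVS
8: ✓ ADDGT  r3←0xb3
9: · MOVCC

VAL = 0x83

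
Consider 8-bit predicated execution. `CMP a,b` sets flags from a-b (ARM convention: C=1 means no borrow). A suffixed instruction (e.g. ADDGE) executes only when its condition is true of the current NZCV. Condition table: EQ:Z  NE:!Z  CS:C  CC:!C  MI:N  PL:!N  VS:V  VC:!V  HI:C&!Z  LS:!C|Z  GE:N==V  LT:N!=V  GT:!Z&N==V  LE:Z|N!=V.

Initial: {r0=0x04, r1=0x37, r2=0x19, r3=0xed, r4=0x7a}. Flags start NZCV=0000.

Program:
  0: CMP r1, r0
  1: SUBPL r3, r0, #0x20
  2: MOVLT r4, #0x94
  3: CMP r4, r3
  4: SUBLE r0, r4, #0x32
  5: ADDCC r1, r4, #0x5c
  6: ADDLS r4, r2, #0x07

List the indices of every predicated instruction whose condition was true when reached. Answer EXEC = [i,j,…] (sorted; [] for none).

EXEC = [1,5,6]

[0] flags=0010 → (cmp)
[1] flags=0010 PL?T → r3=0xe4
[2] flags=0010 LT?F → skip
[3] flags=1001 → (cmp)
[4] flags=1001 LE?F → skip
[5] flags=1001 CC?T → r1=0xd6
[6] flags=1001 LS?T → r4=0x20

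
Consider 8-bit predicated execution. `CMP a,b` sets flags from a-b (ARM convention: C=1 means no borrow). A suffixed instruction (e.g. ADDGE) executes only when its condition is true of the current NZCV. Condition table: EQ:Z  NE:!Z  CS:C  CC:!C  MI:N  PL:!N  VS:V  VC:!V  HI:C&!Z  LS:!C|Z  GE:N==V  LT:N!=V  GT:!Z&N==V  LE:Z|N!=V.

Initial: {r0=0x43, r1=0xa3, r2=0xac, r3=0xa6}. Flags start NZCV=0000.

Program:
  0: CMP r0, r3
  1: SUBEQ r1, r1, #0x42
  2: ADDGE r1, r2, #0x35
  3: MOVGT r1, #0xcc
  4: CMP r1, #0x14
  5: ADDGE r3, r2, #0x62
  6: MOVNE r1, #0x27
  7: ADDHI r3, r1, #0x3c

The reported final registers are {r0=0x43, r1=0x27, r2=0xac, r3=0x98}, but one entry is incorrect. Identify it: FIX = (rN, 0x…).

[0] flags=1001 → (cmp)
[1] flags=1001 EQ?F → skip
[2] flags=1001 GE?T → r1=0xe1
[3] flags=1001 GT?T → r1=0xcc
[4] flags=1010 → (cmp)
[5] flags=1010 GE?F → skip
[6] flags=1010 NE?T → r1=0x27
[7] flags=1010 HI?T → r3=0x63

FIX = (r3, 0x63)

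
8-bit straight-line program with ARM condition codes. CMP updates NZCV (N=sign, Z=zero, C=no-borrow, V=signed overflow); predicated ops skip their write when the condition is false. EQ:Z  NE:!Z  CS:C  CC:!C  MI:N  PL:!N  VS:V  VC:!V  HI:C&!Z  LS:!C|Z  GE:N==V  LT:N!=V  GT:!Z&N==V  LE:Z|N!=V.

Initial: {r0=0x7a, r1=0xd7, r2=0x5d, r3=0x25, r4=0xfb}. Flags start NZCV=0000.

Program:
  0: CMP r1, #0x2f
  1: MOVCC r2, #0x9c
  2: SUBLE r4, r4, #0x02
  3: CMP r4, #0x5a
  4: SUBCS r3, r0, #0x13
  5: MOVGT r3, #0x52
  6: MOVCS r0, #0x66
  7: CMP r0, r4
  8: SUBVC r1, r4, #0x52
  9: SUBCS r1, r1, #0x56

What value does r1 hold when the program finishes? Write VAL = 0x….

VAL = 0xa7

[0] flags=1010 → (cmp)
[1] flags=1010 CC?F → skip
[2] flags=1010 LE?T → r4=0xf9
[3] flags=1010 → (cmp)
[4] flags=1010 CS?T → r3=0x67
[5] flags=1010 GT?F → skip
[6] flags=1010 CS?T → r0=0x66
[7] flags=0000 → (cmp)
[8] flags=0000 VC?T → r1=0xa7
[9] flags=0000 CS?F → skip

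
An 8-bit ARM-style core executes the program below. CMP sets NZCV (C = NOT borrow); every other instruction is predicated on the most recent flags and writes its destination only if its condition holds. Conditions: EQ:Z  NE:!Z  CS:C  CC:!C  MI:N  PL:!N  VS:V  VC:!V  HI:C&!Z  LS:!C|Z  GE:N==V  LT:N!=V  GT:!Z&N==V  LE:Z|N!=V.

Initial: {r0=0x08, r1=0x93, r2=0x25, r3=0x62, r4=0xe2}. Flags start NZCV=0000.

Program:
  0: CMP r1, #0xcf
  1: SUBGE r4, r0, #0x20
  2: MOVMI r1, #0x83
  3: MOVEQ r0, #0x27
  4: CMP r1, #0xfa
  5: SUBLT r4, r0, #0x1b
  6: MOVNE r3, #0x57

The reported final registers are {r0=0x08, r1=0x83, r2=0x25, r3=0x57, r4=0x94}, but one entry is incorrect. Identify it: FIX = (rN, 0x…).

FIX = (r4, 0xed)

0: ✓ CMP  NZCV=1000
1: · SUBGE
2: ✓ MOVMI  r1←0x83
3: · MOVEQ
4: ✓ CMP  NZCV=1000
5: ✓ SUBLT  r4←0xed
6: ✓ MOVNE  r3←0x57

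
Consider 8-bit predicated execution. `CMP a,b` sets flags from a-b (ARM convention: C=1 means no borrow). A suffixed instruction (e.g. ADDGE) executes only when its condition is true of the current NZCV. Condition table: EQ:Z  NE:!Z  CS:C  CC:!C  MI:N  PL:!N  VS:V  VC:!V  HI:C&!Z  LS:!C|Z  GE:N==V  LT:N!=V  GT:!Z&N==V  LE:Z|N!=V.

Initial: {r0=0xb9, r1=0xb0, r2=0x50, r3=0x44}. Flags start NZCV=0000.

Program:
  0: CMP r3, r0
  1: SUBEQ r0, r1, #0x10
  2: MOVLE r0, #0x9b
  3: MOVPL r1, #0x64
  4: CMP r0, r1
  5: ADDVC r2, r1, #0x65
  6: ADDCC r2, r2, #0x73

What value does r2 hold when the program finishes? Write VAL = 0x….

0: ✓ CMP  NZCV=1001
1: · SUBEQ
2: · MOVLE
3: · MOVPL
4: ✓ CMP  NZCV=0010
5: ✓ ADDVC  r2←0x15
6: · ADDCC

VAL = 0x15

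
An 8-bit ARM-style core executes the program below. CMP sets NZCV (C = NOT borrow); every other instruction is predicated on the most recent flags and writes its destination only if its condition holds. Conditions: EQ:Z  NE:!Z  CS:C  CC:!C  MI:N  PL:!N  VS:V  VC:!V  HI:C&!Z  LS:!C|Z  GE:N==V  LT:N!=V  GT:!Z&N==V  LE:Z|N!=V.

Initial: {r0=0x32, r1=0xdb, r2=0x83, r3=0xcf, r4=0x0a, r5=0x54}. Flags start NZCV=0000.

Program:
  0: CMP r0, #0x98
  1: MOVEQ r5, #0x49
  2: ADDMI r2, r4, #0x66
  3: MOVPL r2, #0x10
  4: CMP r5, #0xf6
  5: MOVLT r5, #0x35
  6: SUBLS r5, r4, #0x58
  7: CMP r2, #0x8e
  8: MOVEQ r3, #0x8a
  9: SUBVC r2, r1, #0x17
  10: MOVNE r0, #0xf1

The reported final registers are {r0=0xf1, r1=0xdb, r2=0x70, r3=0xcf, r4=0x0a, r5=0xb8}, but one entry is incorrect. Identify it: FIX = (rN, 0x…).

0: ✓ CMP  NZCV=1001
1: · MOVEQ
2: ✓ ADDMI  r2←0x70
3: · MOVPL
4: ✓ CMP  NZCV=0000
5: · MOVLT
6: ✓ SUBLS  r5←0xb2
7: ✓ CMP  NZCV=1001
8: · MOVEQ
9: · SUBVC
10: ✓ MOVNE  r0←0xf1

FIX = (r5, 0xb2)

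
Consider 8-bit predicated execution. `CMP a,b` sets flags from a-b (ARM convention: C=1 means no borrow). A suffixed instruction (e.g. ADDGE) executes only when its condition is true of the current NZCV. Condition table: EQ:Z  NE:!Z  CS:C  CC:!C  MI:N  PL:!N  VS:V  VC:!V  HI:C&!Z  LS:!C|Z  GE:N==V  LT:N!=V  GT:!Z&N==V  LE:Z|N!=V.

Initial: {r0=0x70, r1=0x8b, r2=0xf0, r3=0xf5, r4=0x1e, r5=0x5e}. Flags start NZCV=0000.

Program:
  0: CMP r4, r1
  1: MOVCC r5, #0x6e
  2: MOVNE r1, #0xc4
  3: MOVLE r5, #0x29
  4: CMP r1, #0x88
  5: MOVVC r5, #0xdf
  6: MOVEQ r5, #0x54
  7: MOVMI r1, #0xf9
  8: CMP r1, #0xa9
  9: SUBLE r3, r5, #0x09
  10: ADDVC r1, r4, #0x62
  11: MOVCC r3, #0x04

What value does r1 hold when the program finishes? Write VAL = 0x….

VAL = 0x80

0: ✓ CMP  NZCV=1001
1: ✓ MOVCC  r5←0x6e
2: ✓ MOVNE  r1←0xc4
3: · MOVLE
4: ✓ CMP  NZCV=0010
5: ✓ MOVVC  r5←0xdf
6: · MOVEQ
7: · MOVMI
8: ✓ CMP  NZCV=0010
9: · SUBLE
10: ✓ ADDVC  r1←0x80
11: · MOVCC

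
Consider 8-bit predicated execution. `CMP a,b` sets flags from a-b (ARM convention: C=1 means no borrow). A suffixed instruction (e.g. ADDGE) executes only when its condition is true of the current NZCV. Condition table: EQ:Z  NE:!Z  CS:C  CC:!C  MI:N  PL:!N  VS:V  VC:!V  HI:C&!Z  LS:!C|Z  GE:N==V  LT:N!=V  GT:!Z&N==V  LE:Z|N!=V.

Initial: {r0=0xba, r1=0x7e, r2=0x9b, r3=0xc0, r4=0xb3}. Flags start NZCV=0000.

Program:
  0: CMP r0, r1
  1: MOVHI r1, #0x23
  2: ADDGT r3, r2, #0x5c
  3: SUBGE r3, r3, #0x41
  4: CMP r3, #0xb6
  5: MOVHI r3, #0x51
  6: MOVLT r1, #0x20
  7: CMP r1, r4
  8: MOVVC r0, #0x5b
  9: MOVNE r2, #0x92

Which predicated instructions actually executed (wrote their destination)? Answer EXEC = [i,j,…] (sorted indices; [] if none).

0: ✓ CMP  NZCV=0011
1: ✓ MOVHI  r1←0x23
2: · ADDGT
3: · SUBGE
4: ✓ CMP  NZCV=0010
5: ✓ MOVHI  r3←0x51
6: · MOVLT
7: ✓ CMP  NZCV=0000
8: ✓ MOVVC  r0←0x5b
9: ✓ MOVNE  r2←0x92

EXEC = [1,5,8,9]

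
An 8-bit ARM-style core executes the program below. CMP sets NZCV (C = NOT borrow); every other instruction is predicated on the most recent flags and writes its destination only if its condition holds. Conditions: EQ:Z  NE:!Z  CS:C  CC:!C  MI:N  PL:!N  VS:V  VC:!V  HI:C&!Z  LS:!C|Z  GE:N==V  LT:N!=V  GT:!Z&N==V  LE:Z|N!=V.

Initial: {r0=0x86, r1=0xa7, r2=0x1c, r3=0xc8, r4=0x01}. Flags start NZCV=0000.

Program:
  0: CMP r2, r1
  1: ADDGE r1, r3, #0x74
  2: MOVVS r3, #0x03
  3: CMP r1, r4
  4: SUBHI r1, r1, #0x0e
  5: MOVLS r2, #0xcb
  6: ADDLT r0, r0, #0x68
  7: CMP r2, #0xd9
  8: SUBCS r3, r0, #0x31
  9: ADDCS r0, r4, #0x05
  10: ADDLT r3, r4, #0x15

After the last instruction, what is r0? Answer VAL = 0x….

VAL = 0x86

0: ✓ CMP  NZCV=0000
1: ✓ ADDGE  r1←0x3c
2: · MOVVS
3: ✓ CMP  NZCV=0010
4: ✓ SUBHI  r1←0x2e
5: · MOVLS
6: · ADDLT
7: ✓ CMP  NZCV=0000
8: · SUBCS
9: · ADDCS
10: · ADDLT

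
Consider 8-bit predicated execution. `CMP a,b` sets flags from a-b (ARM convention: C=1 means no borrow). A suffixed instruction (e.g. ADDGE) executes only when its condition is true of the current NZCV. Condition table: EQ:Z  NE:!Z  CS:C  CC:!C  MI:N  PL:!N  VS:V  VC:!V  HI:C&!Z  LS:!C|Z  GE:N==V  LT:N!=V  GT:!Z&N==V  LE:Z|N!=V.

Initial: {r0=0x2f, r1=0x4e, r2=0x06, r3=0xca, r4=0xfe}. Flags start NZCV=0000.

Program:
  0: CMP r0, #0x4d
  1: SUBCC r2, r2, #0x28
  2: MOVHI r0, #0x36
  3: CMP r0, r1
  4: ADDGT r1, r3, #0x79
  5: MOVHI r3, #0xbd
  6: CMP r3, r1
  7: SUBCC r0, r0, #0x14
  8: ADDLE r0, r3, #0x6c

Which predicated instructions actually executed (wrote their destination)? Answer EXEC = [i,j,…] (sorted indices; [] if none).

[0] flags=1000 → (cmp)
[1] flags=1000 CC?T → r2=0xde
[2] flags=1000 HI?F → skip
[3] flags=1000 → (cmp)
[4] flags=1000 GT?F → skip
[5] flags=1000 HI?F → skip
[6] flags=0011 → (cmp)
[7] flags=0011 CC?F → skip
[8] flags=0011 LE?T → r0=0x36

EXEC = [1,8]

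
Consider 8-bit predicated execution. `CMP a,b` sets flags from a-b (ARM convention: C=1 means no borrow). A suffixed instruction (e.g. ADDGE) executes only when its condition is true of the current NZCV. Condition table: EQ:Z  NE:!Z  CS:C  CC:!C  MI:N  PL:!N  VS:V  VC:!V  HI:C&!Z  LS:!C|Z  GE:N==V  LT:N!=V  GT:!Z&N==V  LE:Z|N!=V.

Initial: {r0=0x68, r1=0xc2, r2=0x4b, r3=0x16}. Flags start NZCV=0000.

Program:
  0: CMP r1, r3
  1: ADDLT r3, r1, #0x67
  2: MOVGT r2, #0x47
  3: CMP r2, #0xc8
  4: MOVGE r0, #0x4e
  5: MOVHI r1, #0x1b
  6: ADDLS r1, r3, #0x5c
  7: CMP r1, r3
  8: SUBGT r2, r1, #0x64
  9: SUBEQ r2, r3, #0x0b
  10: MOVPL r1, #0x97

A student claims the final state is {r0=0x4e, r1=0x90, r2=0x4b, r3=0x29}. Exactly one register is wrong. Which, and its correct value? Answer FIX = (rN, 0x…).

0: ✓ CMP  NZCV=1010
1: ✓ ADDLT  r3←0x29
2: · MOVGT
3: ✓ CMP  NZCV=1001
4: ✓ MOVGE  r0←0x4e
5: · MOVHI
6: ✓ ADDLS  r1←0x85
7: ✓ CMP  NZCV=0011
8: · SUBGT
9: · SUBEQ
10: ✓ MOVPL  r1←0x97

FIX = (r1, 0x97)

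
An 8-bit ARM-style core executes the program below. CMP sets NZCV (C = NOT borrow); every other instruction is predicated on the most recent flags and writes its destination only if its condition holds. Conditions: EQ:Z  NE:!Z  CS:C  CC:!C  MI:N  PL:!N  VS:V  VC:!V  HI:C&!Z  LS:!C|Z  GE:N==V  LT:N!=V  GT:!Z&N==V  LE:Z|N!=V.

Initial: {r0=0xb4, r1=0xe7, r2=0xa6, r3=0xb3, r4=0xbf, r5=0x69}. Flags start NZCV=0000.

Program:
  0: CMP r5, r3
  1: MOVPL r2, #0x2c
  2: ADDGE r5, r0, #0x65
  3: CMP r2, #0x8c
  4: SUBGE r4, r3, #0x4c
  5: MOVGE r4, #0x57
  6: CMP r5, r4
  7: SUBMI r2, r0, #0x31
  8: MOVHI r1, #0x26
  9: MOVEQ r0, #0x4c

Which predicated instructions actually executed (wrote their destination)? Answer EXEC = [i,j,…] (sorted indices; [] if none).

0: ✓ CMP  NZCV=1001
1: · MOVPL
2: ✓ ADDGE  r5←0x19
3: ✓ CMP  NZCV=0010
4: ✓ SUBGE  r4←0x67
5: ✓ MOVGE  r4←0x57
6: ✓ CMP  NZCV=1000
7: ✓ SUBMI  r2←0x83
8: · MOVHI
9: · MOVEQ

EXEC = [2,4,5,7]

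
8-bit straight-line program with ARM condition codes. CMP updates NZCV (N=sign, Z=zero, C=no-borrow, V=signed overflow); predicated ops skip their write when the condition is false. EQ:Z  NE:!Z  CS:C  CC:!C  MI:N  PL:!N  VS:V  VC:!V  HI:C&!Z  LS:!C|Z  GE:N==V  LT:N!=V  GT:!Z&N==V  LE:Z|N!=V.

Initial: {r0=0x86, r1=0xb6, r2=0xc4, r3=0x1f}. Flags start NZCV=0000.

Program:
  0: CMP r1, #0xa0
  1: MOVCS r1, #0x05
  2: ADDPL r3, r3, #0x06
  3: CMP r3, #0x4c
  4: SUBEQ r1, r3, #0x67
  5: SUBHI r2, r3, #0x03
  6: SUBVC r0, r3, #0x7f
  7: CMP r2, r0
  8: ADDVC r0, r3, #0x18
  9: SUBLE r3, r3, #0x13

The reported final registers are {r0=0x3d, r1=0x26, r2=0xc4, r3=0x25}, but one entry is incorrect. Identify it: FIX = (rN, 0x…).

FIX = (r1, 0x05)

[0] flags=0010 → (cmp)
[1] flags=0010 CS?T → r1=0x05
[2] flags=0010 PL?T → r3=0x25
[3] flags=1000 → (cmp)
[4] flags=1000 EQ?F → skip
[5] flags=1000 HI?F → skip
[6] flags=1000 VC?T → r0=0xa6
[7] flags=0010 → (cmp)
[8] flags=0010 VC?T → r0=0x3d
[9] flags=0010 LE?F → skip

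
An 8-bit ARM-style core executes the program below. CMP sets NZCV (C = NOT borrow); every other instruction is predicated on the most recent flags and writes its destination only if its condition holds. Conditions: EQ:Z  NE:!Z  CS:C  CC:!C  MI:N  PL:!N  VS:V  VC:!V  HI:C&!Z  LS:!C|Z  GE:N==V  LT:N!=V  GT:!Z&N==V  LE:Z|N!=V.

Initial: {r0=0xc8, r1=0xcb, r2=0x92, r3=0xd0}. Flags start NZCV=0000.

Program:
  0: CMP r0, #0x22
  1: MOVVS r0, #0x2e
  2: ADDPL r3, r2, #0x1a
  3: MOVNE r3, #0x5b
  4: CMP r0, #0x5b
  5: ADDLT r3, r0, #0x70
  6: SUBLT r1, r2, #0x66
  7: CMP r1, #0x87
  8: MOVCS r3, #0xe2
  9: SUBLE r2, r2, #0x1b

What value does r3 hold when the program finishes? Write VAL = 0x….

0: ✓ CMP  NZCV=1010
1: · MOVVS
2: · ADDPL
3: ✓ MOVNE  r3←0x5b
4: ✓ CMP  NZCV=0011
5: ✓ ADDLT  r3←0x38
6: ✓ SUBLT  r1←0x2c
7: ✓ CMP  NZCV=1001
8: · MOVCS
9: · SUBLE

VAL = 0x38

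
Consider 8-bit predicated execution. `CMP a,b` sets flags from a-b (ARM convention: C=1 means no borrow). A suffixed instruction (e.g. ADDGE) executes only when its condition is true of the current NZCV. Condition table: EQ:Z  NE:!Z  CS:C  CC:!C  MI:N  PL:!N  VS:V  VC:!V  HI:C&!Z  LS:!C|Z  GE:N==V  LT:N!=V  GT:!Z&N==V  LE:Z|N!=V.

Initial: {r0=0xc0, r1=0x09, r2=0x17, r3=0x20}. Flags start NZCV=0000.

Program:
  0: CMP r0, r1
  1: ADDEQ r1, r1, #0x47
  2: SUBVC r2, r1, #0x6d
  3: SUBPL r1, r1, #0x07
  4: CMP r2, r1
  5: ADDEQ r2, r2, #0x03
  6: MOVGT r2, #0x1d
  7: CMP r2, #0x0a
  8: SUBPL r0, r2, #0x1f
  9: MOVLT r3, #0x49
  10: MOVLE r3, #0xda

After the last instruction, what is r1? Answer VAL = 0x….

0: ✓ CMP  NZCV=1010
1: · ADDEQ
2: ✓ SUBVC  r2←0x9c
3: · SUBPL
4: ✓ CMP  NZCV=1010
5: · ADDEQ
6: · MOVGT
7: ✓ CMP  NZCV=1010
8: · SUBPL
9: ✓ MOVLT  r3←0x49
10: ✓ MOVLE  r3←0xda

VAL = 0x09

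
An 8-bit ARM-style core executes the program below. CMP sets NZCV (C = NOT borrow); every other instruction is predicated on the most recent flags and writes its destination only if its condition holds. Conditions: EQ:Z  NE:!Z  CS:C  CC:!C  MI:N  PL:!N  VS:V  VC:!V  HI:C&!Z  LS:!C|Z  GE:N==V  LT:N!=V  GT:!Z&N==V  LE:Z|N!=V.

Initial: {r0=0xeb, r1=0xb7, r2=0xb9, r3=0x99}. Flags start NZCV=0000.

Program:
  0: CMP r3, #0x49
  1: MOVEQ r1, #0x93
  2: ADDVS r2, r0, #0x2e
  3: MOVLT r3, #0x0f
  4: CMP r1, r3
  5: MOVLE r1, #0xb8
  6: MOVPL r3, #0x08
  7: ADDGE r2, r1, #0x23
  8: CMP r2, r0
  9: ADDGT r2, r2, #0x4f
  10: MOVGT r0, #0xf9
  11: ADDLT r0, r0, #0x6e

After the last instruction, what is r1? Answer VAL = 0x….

VAL = 0xb8

[0] flags=0011 → (cmp)
[1] flags=0011 EQ?F → skip
[2] flags=0011 VS?T → r2=0x19
[3] flags=0011 LT?T → r3=0x0f
[4] flags=1010 → (cmp)
[5] flags=1010 LE?T → r1=0xb8
[6] flags=1010 PL?F → skip
[7] flags=1010 GE?F → skip
[8] flags=0000 → (cmp)
[9] flags=0000 GT?T → r2=0x68
[10] flags=0000 GT?T → r0=0xf9
[11] flags=0000 LT?F → skip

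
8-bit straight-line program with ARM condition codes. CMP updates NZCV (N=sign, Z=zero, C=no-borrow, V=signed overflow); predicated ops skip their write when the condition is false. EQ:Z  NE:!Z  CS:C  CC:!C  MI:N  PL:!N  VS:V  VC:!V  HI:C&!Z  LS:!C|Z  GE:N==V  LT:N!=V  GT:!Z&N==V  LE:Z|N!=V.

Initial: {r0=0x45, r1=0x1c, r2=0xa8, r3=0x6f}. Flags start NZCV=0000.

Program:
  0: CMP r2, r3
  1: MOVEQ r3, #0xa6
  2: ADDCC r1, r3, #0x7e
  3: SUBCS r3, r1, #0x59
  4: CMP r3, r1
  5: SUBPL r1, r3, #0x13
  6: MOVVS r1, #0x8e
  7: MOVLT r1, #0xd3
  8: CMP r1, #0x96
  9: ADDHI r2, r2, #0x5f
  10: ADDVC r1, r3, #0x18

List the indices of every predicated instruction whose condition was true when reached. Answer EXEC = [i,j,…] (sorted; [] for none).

EXEC = [3,7,9,10]

[0] flags=0011 → (cmp)
[1] flags=0011 EQ?F → skip
[2] flags=0011 CC?F → skip
[3] flags=0011 CS?T → r3=0xc3
[4] flags=1010 → (cmp)
[5] flags=1010 PL?F → skip
[6] flags=1010 VS?F → skip
[7] flags=1010 LT?T → r1=0xd3
[8] flags=0010 → (cmp)
[9] flags=0010 HI?T → r2=0x07
[10] flags=0010 VC?T → r1=0xdb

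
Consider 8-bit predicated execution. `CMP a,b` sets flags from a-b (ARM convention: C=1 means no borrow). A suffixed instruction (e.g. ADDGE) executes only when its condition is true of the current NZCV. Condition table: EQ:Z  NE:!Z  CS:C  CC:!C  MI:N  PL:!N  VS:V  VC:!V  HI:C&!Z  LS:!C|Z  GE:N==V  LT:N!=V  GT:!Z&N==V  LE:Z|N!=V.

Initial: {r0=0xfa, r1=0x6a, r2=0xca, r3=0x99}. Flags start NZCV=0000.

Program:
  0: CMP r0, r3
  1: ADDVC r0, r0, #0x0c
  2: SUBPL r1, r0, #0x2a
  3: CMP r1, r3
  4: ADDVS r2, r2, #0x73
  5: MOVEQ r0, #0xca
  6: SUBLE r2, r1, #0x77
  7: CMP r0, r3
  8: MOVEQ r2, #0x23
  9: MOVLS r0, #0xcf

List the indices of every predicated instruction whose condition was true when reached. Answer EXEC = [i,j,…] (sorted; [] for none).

EXEC = [1,2,9]

[0] flags=0010 → (cmp)
[1] flags=0010 VC?T → r0=0x06
[2] flags=0010 PL?T → r1=0xdc
[3] flags=0010 → (cmp)
[4] flags=0010 VS?F → skip
[5] flags=0010 EQ?F → skip
[6] flags=0010 LE?F → skip
[7] flags=0000 → (cmp)
[8] flags=0000 EQ?F → skip
[9] flags=0000 LS?T → r0=0xcf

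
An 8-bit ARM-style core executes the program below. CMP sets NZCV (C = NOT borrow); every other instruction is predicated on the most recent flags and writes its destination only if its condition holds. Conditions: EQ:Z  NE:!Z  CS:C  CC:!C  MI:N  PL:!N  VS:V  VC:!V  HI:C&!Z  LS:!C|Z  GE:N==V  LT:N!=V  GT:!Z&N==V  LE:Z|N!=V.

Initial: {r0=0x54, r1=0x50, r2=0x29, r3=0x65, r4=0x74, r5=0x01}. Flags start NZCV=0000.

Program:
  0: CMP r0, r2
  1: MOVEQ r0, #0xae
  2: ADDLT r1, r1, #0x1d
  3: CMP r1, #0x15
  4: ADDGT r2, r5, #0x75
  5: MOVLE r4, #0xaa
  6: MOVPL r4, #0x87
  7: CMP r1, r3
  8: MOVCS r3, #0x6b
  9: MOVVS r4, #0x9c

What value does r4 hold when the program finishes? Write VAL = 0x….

0: ✓ CMP  NZCV=0010
1: · MOVEQ
2: · ADDLT
3: ✓ CMP  NZCV=0010
4: ✓ ADDGT  r2←0x76
5: · MOVLE
6: ✓ MOVPL  r4←0x87
7: ✓ CMP  NZCV=1000
8: · MOVCS
9: · MOVVS

VAL = 0x87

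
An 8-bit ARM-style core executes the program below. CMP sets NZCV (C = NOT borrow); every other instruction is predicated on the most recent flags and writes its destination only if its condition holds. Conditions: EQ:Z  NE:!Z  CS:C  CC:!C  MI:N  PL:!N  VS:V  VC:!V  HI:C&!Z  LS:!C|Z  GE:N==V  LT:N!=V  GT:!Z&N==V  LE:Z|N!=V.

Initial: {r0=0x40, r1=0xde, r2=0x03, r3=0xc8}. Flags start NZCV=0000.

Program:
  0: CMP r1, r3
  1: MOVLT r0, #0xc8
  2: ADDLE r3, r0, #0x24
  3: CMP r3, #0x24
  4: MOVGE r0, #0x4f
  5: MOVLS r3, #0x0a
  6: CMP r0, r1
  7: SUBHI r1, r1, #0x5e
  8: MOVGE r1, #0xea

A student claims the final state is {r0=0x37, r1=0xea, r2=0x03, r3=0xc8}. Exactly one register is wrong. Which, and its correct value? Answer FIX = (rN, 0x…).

[0] flags=0010 → (cmp)
[1] flags=0010 LT?F → skip
[2] flags=0010 LE?F → skip
[3] flags=1010 → (cmp)
[4] flags=1010 GE?F → skip
[5] flags=1010 LS?F → skip
[6] flags=0000 → (cmp)
[7] flags=0000 HI?F → skip
[8] flags=0000 GE?T → r1=0xea

FIX = (r0, 0x40)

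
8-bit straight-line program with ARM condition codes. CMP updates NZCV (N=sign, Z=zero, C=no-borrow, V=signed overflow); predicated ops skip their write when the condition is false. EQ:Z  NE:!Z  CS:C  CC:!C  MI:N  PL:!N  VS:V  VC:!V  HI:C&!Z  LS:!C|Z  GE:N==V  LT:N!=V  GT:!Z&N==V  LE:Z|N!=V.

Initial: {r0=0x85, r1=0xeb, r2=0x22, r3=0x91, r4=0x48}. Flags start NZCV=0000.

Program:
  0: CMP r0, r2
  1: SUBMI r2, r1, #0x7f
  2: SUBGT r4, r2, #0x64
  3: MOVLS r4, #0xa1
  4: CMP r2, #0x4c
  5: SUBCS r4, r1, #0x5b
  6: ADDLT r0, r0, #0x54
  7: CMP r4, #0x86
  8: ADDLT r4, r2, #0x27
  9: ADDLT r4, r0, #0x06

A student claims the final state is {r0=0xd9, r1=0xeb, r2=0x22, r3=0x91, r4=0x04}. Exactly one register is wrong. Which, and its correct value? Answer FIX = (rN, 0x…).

FIX = (r4, 0x48)

[0] flags=0011 → (cmp)
[1] flags=0011 MI?F → skip
[2] flags=0011 GT?F → skip
[3] flags=0011 LS?F → skip
[4] flags=1000 → (cmp)
[5] flags=1000 CS?F → skip
[6] flags=1000 LT?T → r0=0xd9
[7] flags=1001 → (cmp)
[8] flags=1001 LT?F → skip
[9] flags=1001 LT?F → skip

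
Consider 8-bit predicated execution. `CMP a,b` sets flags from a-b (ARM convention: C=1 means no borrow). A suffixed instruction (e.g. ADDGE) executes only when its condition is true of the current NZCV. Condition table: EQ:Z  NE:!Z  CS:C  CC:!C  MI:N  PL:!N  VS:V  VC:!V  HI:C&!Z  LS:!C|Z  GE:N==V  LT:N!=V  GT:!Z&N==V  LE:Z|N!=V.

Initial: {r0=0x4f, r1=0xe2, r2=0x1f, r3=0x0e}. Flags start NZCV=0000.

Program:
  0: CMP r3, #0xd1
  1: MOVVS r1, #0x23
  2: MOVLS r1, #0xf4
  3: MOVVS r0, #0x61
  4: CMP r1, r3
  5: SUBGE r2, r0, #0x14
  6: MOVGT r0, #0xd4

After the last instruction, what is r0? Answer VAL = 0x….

VAL = 0x4f

0: ✓ CMP  NZCV=0000
1: · MOVVS
2: ✓ MOVLS  r1←0xf4
3: · MOVVS
4: ✓ CMP  NZCV=1010
5: · SUBGE
6: · MOVGT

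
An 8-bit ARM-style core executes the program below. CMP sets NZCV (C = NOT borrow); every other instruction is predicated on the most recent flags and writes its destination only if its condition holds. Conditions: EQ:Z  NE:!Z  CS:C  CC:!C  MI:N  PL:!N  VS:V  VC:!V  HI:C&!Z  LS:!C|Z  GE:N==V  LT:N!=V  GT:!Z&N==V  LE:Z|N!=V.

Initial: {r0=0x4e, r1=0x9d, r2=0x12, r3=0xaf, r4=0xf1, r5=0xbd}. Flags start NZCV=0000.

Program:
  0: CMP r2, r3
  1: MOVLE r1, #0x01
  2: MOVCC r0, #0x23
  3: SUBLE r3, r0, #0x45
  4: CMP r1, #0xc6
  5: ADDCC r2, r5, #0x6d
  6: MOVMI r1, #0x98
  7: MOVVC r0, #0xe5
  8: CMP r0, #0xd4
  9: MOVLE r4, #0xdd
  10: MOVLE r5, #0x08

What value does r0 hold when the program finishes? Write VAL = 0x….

[0] flags=0000 → (cmp)
[1] flags=0000 LE?F → skip
[2] flags=0000 CC?T → r0=0x23
[3] flags=0000 LE?F → skip
[4] flags=1000 → (cmp)
[5] flags=1000 CC?T → r2=0x2a
[6] flags=1000 MI?T → r1=0x98
[7] flags=1000 VC?T → r0=0xe5
[8] flags=0010 → (cmp)
[9] flags=0010 LE?F → skip
[10] flags=0010 LE?F → skip

VAL = 0xe5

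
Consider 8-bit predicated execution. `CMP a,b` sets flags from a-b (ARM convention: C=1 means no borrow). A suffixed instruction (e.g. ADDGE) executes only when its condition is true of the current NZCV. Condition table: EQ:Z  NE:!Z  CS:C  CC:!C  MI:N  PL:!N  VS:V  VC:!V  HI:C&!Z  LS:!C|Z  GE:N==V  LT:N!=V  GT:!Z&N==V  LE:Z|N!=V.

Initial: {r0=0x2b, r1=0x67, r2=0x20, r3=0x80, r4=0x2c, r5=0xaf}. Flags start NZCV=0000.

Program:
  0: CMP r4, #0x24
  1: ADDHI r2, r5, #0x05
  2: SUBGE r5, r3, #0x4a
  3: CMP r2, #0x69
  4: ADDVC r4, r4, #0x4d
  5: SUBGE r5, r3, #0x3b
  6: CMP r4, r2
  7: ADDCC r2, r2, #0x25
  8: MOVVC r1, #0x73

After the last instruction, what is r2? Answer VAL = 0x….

VAL = 0xd9

0: ✓ CMP  NZCV=0010
1: ✓ ADDHI  r2←0xb4
2: ✓ SUBGE  r5←0x36
3: ✓ CMP  NZCV=0011
4: · ADDVC
5: · SUBGE
6: ✓ CMP  NZCV=0000
7: ✓ ADDCC  r2←0xd9
8: ✓ MOVVC  r1←0x73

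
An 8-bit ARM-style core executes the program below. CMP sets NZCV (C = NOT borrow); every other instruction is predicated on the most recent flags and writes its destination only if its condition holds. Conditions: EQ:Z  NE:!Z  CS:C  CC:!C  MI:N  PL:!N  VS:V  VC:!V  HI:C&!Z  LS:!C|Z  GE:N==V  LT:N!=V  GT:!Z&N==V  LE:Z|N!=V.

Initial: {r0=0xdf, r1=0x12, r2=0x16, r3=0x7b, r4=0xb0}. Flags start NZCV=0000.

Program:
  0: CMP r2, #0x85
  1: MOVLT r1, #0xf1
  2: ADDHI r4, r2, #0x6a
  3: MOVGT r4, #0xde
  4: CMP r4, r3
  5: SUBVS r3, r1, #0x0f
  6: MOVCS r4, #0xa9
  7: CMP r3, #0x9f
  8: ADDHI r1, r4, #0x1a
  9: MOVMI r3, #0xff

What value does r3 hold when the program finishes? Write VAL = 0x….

[0] flags=1001 → (cmp)
[1] flags=1001 LT?F → skip
[2] flags=1001 HI?F → skip
[3] flags=1001 GT?T → r4=0xde
[4] flags=0011 → (cmp)
[5] flags=0011 VS?T → r3=0x03
[6] flags=0011 CS?T → r4=0xa9
[7] flags=0000 → (cmp)
[8] flags=0000 HI?F → skip
[9] flags=0000 MI?F → skip

VAL = 0x03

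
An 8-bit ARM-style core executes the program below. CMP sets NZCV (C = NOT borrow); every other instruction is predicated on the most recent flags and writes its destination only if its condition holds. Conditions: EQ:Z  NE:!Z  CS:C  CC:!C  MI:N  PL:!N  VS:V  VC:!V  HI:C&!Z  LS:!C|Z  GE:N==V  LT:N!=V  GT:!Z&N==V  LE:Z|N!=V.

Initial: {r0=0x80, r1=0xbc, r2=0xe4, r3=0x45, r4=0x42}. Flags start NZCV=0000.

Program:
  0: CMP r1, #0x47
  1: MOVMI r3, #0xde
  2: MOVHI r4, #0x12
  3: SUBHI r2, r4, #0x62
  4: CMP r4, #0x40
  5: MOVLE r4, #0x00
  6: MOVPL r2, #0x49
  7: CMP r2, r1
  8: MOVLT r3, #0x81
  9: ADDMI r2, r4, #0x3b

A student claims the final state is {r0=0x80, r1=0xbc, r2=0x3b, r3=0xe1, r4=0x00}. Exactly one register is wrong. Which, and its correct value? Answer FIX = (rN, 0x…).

FIX = (r3, 0x81)

0: ✓ CMP  NZCV=0011
1: · MOVMI
2: ✓ MOVHI  r4←0x12
3: ✓ SUBHI  r2←0xb0
4: ✓ CMP  NZCV=1000
5: ✓ MOVLE  r4←0x00
6: · MOVPL
7: ✓ CMP  NZCV=1000
8: ✓ MOVLT  r3←0x81
9: ✓ ADDMI  r2←0x3b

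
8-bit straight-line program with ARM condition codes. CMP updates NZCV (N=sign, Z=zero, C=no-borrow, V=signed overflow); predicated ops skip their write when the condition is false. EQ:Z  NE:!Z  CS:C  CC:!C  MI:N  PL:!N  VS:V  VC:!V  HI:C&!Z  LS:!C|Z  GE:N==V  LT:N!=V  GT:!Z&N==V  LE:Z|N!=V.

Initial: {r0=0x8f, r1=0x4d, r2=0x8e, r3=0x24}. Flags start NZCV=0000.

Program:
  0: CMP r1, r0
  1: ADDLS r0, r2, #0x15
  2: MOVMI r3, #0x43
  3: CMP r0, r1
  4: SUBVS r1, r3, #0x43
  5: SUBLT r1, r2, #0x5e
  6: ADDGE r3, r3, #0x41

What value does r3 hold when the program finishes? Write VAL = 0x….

0: ✓ CMP  NZCV=1001
1: ✓ ADDLS  r0←0xa3
2: ✓ MOVMI  r3←0x43
3: ✓ CMP  NZCV=0011
4: ✓ SUBVS  r1←0x00
5: ✓ SUBLT  r1←0x30
6: · ADDGE

VAL = 0x43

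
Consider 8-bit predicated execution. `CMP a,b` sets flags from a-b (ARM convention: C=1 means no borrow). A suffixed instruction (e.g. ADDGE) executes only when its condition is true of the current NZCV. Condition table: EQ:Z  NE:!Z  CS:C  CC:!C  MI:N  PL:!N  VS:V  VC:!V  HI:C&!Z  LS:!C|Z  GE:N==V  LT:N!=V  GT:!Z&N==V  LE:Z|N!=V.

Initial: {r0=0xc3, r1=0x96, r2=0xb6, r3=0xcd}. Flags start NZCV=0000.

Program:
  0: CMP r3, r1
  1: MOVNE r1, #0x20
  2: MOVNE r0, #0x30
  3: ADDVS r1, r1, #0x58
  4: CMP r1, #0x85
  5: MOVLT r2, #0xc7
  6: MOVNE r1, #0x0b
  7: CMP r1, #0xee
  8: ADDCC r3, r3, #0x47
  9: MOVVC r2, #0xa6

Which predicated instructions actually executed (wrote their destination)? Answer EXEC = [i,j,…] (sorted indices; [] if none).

EXEC = [1,2,6,8,9]

[0] flags=0010 → (cmp)
[1] flags=0010 NE?T → r1=0x20
[2] flags=0010 NE?T → r0=0x30
[3] flags=0010 VS?F → skip
[4] flags=1001 → (cmp)
[5] flags=1001 LT?F → skip
[6] flags=1001 NE?T → r1=0x0b
[7] flags=0000 → (cmp)
[8] flags=0000 CC?T → r3=0x14
[9] flags=0000 VC?T → r2=0xa6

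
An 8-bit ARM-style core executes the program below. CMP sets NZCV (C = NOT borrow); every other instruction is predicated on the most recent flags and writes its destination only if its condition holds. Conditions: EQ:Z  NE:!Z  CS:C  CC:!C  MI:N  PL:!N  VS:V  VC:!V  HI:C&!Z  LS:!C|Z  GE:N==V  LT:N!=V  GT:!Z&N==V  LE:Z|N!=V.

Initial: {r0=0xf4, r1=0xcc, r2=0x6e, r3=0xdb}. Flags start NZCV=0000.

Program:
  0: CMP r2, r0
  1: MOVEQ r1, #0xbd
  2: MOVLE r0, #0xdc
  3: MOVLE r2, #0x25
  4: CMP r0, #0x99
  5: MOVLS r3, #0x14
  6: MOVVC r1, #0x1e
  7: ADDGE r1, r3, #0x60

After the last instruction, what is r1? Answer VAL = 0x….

0: ✓ CMP  NZCV=0000
1: · MOVEQ
2: · MOVLE
3: · MOVLE
4: ✓ CMP  NZCV=0010
5: · MOVLS
6: ✓ MOVVC  r1←0x1e
7: ✓ ADDGE  r1←0x3b

VAL = 0x3b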